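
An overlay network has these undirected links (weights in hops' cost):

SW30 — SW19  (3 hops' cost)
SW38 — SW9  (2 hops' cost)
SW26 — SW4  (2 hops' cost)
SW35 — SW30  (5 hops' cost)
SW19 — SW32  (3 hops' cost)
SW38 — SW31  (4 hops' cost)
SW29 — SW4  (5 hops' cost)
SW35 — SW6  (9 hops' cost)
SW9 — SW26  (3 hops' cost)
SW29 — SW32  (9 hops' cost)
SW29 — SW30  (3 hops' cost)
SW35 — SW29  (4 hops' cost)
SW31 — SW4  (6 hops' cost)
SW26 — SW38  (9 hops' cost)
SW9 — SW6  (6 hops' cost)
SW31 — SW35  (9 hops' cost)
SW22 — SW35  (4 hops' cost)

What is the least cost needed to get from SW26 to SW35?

11 hops' cost

Settle nodes by increasing distance from SW26:
SW26: 0
SW4: 2  (via SW26)
SW9: 3  (via SW26)
SW38: 5  (via SW9)
SW29: 7  (via SW4)
SW31: 8  (via SW4)
SW6: 9  (via SW9)
SW30: 10  (via SW29)
SW35: 11  (via SW29)
Shortest route: SW26 → SW4 → SW29 → SW35 = 11 hops' cost.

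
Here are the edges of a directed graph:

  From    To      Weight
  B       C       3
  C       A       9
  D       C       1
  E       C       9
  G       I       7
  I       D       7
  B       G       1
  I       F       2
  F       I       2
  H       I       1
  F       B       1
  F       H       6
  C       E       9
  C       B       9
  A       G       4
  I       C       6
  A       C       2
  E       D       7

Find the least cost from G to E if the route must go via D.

24

Shortest G→D: G–I–D = 14
Best D to E: D–C–E costing 10
Total via D: 14 + 10 = 24.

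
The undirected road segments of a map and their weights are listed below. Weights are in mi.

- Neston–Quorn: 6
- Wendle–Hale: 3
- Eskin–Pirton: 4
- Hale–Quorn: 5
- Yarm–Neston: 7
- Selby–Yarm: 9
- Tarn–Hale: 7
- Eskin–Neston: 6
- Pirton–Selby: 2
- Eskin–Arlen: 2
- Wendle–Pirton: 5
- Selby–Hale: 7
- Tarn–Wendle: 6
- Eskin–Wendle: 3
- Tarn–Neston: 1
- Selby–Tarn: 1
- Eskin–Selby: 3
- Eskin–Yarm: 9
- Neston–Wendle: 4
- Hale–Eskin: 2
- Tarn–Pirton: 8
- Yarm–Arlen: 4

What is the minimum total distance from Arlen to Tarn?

Candidate routes:
Arlen–Eskin–Selby–Tarn: 2+3+1 = 6
Arlen–Eskin–Neston–Tarn: 2+6+1 = 9
Arlen–Eskin–Pirton–Selby–Tarn: 2+4+2+1 = 9
The minimum is 6 mi via Arlen–Eskin–Selby–Tarn.

6 mi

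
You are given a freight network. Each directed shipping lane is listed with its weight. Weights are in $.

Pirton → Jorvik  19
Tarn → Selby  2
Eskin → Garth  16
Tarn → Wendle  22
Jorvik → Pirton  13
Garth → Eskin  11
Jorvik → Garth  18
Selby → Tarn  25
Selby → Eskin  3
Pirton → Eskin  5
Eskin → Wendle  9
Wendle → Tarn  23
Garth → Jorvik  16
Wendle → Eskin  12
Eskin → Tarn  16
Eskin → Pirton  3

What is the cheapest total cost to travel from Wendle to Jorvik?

Settle nodes by increasing distance from Wendle:
Wendle: 0
Eskin: 12  (via Wendle)
Pirton: 15  (via Eskin)
Tarn: 23  (via Wendle)
Selby: 25  (via Tarn)
Garth: 28  (via Eskin)
Jorvik: 34  (via Pirton)
Shortest route: Wendle → Eskin → Pirton → Jorvik = $34.

$34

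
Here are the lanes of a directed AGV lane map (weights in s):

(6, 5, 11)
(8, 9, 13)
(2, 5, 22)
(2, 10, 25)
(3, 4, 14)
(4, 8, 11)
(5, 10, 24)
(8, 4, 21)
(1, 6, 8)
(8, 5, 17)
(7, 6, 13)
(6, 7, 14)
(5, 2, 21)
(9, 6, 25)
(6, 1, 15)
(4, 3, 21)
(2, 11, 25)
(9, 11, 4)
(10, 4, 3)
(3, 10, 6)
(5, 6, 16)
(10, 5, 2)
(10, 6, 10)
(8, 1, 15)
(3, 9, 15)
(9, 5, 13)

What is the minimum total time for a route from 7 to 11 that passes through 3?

Shortest 7→3: 7 → 6 → 5 → 10 → 4 → 3 = 72
Best 3 to 11: 3 → 9 → 11 costing 19
Total via 3: 72 + 19 = 91 s.

91 s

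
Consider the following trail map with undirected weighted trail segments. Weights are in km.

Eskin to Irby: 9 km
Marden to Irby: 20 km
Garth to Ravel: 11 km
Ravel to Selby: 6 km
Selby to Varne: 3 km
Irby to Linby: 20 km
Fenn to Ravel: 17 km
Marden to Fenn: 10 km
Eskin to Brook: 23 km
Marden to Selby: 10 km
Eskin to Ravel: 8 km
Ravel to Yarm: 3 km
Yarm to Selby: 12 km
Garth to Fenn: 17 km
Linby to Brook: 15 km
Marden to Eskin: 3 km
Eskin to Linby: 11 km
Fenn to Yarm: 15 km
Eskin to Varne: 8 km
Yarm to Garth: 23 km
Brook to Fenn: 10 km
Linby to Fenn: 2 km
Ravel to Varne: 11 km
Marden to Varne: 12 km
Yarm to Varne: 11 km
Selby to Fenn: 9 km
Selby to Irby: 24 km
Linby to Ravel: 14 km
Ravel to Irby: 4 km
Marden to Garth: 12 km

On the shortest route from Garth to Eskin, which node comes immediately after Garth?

Marden

Compare a few routes:
Garth - Ravel - Eskin: 11+8 = 19
Garth - Ravel - Selby - Varne - Eskin: 11+6+3+8 = 28
Garth - Ravel - Irby - Eskin: 11+4+9 = 24
Garth - Marden - Eskin: 12+3 = 15
Cheapest is Garth - Marden - Eskin at 15 km.
So from Garth the first move is to Marden.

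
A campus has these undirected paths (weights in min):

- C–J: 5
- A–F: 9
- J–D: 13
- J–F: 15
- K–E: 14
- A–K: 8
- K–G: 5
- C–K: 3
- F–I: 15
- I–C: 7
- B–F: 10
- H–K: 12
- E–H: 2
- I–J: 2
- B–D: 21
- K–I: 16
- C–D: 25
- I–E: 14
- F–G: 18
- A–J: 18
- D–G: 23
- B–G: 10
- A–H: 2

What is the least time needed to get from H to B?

Settle nodes by increasing distance from H:
H: 0
A: 2  (via H)
E: 2  (via H)
K: 10  (via A)
F: 11  (via A)
C: 13  (via K)
G: 15  (via K)
I: 16  (via E)
J: 18  (via C)
B: 21  (via F)
Shortest route: H → A → F → B = 21 min.

21 min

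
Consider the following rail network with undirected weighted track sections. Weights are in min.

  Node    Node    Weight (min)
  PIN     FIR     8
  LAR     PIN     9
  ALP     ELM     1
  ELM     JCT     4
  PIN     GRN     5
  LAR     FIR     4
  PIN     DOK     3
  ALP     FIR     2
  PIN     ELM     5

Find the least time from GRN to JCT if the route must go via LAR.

25 min

Shortest GRN→LAR: GRN → PIN → LAR = 14
Shortest LAR→JCT: LAR → FIR → ALP → ELM → JCT = 11
Total via LAR: 14 + 11 = 25 min.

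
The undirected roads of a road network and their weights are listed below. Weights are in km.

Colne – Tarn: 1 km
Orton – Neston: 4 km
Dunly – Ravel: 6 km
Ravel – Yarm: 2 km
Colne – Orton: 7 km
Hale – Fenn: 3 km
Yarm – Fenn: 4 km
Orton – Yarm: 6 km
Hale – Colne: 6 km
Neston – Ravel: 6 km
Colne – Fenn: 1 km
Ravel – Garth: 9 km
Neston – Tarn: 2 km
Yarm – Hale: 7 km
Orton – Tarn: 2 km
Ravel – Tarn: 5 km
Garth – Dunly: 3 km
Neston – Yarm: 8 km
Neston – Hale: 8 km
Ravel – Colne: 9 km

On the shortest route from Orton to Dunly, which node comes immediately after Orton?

Candidate routes:
Orton → Tarn → Colne → Fenn → Yarm → Ravel → Dunly: 2+1+1+4+2+6 = 16
Orton → Yarm → Ravel → Dunly: 6+2+6 = 14
Orton → Tarn → Ravel → Dunly: 2+5+6 = 13
The minimum is 13 km via Orton → Tarn → Ravel → Dunly.
So from Orton the first move is to Tarn.

Tarn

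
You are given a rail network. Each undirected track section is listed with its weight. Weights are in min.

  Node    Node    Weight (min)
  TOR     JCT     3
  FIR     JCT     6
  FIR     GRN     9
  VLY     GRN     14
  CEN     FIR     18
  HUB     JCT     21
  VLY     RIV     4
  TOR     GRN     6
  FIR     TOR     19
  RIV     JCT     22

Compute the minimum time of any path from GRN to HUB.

30 min

Shortest distances from GRN:
GRN: 0
TOR: 6  (via GRN)
FIR: 9  (via GRN)
JCT: 9  (via TOR)
VLY: 14  (via GRN)
RIV: 18  (via VLY)
CEN: 27  (via FIR)
HUB: 30  (via JCT)
Shortest route: GRN → TOR → JCT → HUB = 30 min.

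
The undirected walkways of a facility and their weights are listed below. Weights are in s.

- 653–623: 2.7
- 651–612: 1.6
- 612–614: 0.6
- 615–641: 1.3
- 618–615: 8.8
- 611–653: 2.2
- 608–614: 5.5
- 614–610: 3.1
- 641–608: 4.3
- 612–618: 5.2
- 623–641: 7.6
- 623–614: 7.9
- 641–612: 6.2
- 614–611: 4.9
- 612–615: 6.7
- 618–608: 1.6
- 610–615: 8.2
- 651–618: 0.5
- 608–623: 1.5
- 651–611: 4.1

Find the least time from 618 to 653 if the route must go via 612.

9.8 s

Shortest 618→612: 618–651–612 = 2.1
Best 612 to 653: 612–614–611–653 costing 7.7
Total via 612: 2.1 + 7.7 = 9.8 s.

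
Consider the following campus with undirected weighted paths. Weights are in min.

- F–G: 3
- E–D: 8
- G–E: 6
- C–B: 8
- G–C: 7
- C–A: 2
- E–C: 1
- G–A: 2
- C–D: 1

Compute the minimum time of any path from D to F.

Running Dijkstra from D:
D: 0
C: 1  (via D)
E: 2  (via C)
A: 3  (via C)
G: 5  (via A)
F: 8  (via G)
Shortest route: D → C → A → G → F = 8 min.

8 min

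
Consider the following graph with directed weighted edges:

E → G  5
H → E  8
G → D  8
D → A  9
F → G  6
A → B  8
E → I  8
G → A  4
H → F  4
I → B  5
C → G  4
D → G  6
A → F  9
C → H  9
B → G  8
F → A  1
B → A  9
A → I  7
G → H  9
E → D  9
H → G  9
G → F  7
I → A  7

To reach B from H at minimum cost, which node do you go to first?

F

Enumerating some paths:
H → G → A → B: 9+4+8 = 21
H → E → I → B: 8+8+5 = 21
H → F → A → B: 4+1+8 = 13
H → F → A → I → B: 4+1+7+5 = 17
Cheapest is H → F → A → B at 13.
So from H the first move is to F.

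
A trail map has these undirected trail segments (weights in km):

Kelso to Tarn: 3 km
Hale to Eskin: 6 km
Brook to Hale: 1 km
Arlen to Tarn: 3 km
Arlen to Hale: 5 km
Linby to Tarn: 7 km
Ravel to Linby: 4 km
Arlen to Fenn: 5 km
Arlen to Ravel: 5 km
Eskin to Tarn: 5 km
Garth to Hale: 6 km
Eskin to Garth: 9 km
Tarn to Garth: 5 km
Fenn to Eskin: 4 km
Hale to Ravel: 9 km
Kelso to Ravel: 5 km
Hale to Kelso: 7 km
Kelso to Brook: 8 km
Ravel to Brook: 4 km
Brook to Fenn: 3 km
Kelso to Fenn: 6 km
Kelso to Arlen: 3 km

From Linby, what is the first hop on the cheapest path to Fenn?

Enumerating some paths:
Linby–Ravel–Brook–Fenn: 4+4+3 = 11
Linby–Ravel–Kelso–Fenn: 4+5+6 = 15
Linby–Ravel–Arlen–Fenn: 4+5+5 = 14
Cheapest is Linby–Ravel–Brook–Fenn at 11 km.
So from Linby the first move is to Ravel.

Ravel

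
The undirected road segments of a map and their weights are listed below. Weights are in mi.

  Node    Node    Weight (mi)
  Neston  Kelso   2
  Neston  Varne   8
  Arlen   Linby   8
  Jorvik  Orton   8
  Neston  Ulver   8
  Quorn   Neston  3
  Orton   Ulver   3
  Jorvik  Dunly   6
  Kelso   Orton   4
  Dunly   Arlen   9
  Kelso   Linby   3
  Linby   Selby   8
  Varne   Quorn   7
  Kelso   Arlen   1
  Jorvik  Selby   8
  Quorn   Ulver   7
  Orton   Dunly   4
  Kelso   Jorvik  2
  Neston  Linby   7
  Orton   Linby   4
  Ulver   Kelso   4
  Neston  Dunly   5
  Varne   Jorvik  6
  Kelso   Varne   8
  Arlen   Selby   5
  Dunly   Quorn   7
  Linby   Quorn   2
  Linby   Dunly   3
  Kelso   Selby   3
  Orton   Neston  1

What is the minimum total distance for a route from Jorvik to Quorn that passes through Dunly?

Shortest Jorvik→Dunly: Jorvik–Dunly = 6
Shortest Dunly→Quorn: Dunly–Linby–Quorn = 5
Total via Dunly: 6 + 5 = 11 mi.

11 mi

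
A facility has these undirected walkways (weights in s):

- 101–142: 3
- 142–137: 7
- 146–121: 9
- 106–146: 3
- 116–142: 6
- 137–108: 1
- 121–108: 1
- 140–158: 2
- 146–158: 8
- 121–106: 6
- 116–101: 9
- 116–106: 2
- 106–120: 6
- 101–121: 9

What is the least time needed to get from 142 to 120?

14 s

Settle nodes by increasing distance from 142:
142: 0
101: 3  (via 142)
116: 6  (via 142)
137: 7  (via 142)
106: 8  (via 116)
108: 8  (via 137)
121: 9  (via 108)
146: 11  (via 106)
120: 14  (via 106)
Shortest route: 142–116–106–120 = 14 s.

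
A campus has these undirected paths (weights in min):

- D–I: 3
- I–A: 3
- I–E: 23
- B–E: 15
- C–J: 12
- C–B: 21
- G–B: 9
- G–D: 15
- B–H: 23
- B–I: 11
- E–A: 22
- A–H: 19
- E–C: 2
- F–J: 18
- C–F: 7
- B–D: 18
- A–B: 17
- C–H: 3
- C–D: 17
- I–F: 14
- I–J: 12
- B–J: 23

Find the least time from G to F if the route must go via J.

Best G to J: G–D–I–J costing 30
Shortest J→F: J–F = 18
Total via J: 30 + 18 = 48 min.

48 min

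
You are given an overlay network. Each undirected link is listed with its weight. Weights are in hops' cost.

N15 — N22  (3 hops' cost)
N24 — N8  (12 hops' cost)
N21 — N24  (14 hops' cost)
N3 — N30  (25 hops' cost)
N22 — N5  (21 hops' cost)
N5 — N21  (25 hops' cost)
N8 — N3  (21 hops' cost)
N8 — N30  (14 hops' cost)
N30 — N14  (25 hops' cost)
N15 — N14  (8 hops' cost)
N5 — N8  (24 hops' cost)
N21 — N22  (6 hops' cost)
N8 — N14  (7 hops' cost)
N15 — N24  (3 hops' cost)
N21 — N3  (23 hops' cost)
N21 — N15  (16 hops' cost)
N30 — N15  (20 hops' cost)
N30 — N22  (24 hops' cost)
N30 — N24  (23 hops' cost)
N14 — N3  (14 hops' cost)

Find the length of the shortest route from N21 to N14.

17 hops' cost

Shortest distances from N21:
N21: 0
N22: 6  (via N21)
N15: 9  (via N22)
N24: 12  (via N15)
N14: 17  (via N15)
Shortest route: N21 → N22 → N15 → N14 = 17 hops' cost.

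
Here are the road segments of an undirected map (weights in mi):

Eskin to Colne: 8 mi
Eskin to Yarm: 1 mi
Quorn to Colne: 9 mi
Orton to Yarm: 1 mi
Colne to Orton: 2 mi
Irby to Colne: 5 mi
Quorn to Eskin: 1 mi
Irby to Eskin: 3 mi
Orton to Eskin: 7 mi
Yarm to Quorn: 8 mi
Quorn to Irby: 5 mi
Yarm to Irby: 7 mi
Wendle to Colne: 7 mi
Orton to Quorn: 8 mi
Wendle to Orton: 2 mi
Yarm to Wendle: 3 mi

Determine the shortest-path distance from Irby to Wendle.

Compare a few routes:
Irby–Eskin–Yarm–Wendle: 3+1+3 = 7
Irby–Colne–Orton–Wendle: 5+2+2 = 9
Cheapest is Irby–Eskin–Yarm–Wendle at 7 mi.

7 mi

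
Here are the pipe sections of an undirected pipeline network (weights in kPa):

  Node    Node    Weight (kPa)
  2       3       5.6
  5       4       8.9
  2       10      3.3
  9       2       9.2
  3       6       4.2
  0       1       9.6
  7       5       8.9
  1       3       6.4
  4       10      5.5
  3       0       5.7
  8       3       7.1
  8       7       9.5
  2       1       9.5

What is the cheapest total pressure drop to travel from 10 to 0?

Shortest distances from 10:
10: 0
2: 3.3  (via 10)
4: 5.5  (via 10)
3: 8.9  (via 2)
9: 12.5  (via 2)
1: 12.8  (via 2)
6: 13.1  (via 3)
5: 14.4  (via 4)
0: 14.6  (via 3)
Shortest route: 10–2–3–0 = 14.6 kPa.

14.6 kPa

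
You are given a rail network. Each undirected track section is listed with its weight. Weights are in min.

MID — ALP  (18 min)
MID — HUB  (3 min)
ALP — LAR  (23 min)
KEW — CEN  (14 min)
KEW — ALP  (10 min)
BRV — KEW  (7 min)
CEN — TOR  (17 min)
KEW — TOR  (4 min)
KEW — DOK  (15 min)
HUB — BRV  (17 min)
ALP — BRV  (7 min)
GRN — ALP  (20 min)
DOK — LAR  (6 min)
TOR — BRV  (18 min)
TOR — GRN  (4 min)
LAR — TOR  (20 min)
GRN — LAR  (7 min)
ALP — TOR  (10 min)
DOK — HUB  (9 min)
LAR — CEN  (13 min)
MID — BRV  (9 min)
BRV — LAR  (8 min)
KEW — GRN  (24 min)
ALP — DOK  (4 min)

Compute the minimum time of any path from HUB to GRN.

Candidate routes:
HUB - DOK - LAR - GRN: 9+6+7 = 22
HUB - DOK - ALP - TOR - GRN: 9+4+10+4 = 27
Cheapest is HUB - DOK - LAR - GRN at 22 min.

22 min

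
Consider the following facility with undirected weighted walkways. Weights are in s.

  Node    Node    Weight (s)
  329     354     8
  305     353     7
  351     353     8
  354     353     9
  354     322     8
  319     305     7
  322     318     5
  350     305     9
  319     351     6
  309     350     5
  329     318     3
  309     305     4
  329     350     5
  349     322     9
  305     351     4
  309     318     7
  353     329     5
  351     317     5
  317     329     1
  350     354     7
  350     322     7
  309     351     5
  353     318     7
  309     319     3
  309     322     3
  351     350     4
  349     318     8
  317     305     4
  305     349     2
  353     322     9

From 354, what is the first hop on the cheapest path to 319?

322

Candidate routes:
354 - 350 - 309 - 319: 7+5+3 = 15
354 - 350 - 351 - 319: 7+4+6 = 17
354 - 322 - 309 - 319: 8+3+3 = 14
The minimum is 14 s via 354 - 322 - 309 - 319.
So from 354 the first move is to 322.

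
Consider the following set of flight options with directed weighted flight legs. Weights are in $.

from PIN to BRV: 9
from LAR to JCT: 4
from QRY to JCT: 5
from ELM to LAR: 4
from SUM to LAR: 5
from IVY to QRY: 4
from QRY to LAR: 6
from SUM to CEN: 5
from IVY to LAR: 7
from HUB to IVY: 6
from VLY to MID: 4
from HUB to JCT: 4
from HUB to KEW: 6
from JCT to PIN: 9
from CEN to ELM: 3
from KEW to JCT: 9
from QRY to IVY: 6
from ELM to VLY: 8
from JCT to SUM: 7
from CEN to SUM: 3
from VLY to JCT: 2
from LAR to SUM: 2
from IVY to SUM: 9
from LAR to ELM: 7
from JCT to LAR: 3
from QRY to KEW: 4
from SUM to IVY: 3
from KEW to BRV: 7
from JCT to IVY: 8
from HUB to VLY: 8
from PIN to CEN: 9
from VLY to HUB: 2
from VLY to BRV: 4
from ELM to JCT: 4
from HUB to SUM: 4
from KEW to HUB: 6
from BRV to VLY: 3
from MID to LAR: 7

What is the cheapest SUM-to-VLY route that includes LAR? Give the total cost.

$20

Shortest SUM→LAR: SUM–LAR = 5
Best LAR to VLY: LAR–ELM–VLY costing 15
Total via LAR: 5 + 15 = $20.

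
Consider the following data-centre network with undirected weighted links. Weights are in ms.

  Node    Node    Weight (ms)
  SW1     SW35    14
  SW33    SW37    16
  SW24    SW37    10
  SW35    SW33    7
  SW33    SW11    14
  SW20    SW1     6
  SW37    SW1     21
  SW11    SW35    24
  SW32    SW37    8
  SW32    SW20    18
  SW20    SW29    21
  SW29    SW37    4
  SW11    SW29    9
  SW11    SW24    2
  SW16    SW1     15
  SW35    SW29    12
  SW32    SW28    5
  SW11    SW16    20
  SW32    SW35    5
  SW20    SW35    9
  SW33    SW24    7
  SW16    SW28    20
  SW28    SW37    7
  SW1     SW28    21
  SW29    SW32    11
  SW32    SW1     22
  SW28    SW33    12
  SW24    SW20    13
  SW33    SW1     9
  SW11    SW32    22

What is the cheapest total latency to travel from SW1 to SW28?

Running Dijkstra from SW1:
SW1: 0
SW20: 6  (via SW1)
SW33: 9  (via SW1)
SW35: 14  (via SW1)
SW16: 15  (via SW1)
SW24: 16  (via SW33)
SW11: 18  (via SW24)
SW32: 19  (via SW35)
SW37: 21  (via SW1)
SW28: 21  (via SW1)
Shortest route: SW1 → SW28 = 21 ms.

21 ms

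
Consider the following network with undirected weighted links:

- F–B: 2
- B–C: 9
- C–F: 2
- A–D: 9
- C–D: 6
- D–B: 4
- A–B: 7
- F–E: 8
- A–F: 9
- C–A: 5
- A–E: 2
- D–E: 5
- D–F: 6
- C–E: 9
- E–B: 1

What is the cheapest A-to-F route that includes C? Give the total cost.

Best A to C: A → C costing 5
Shortest C→F: C → F = 2
Total via C: 5 + 2 = 7.

7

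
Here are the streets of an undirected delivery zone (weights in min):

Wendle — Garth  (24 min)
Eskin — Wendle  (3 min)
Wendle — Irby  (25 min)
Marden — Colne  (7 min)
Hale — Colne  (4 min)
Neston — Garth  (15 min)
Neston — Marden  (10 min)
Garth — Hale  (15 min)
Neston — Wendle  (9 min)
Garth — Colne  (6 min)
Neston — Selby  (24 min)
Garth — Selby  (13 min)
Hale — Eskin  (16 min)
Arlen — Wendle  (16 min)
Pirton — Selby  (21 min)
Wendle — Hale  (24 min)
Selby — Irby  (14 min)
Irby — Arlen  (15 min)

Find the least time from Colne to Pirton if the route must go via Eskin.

77 min

Best Colne to Eskin: Colne–Hale–Eskin costing 20
Shortest Eskin→Pirton: Eskin–Wendle–Neston–Selby–Pirton = 57
Total via Eskin: 20 + 57 = 77 min.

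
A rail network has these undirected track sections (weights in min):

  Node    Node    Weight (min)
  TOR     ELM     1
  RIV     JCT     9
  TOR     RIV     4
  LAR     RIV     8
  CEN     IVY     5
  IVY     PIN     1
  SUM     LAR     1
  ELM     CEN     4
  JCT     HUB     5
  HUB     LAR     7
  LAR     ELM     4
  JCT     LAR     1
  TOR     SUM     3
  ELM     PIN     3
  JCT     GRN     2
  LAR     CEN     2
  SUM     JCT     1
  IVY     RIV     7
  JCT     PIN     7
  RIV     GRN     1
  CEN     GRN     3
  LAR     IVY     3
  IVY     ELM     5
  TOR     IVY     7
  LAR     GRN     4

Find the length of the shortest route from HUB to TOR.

Compare a few routes:
HUB → JCT → LAR → SUM → TOR: 5+1+1+3 = 10
HUB → JCT → SUM → TOR: 5+1+3 = 9
Cheapest is HUB → JCT → SUM → TOR at 9 min.

9 min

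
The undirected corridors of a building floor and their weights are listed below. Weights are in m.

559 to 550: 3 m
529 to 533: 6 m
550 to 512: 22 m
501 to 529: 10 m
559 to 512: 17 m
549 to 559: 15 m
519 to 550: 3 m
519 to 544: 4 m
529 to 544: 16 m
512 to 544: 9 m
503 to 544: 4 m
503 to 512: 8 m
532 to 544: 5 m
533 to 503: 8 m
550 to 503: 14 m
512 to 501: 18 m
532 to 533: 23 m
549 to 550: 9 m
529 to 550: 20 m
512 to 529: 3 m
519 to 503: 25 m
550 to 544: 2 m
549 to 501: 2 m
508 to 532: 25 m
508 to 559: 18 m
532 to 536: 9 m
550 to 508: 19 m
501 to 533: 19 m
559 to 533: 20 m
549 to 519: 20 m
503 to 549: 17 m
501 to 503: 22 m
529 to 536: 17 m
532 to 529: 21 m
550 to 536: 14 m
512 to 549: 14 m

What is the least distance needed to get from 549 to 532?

Candidate routes:
549–550–519–544–532: 9+3+4+5 = 21
549–559–550–544–532: 15+3+2+5 = 25
549–550–544–532: 9+2+5 = 16
549–503–544–532: 17+4+5 = 26
The minimum is 16 m via 549–550–544–532.

16 m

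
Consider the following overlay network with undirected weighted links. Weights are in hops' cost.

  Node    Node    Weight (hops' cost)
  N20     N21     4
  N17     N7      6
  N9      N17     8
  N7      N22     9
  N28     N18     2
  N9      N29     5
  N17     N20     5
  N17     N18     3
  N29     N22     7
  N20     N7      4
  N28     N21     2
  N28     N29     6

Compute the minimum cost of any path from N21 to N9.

Running Dijkstra from N21:
N21: 0
N28: 2  (via N21)
N18: 4  (via N28)
N20: 4  (via N21)
N17: 7  (via N18)
N29: 8  (via N28)
N7: 8  (via N20)
N9: 13  (via N29)
Shortest route: N21–N28–N29–N9 = 13 hops' cost.

13 hops' cost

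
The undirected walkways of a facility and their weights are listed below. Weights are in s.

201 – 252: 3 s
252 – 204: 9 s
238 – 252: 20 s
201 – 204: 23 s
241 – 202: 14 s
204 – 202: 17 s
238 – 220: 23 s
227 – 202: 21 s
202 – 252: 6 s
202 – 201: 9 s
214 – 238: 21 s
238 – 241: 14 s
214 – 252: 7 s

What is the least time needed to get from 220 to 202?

49 s

Running Dijkstra from 220:
220: 0
238: 23  (via 220)
241: 37  (via 238)
252: 43  (via 238)
214: 44  (via 238)
201: 46  (via 252)
202: 49  (via 252)
Shortest route: 220–238–252–202 = 49 s.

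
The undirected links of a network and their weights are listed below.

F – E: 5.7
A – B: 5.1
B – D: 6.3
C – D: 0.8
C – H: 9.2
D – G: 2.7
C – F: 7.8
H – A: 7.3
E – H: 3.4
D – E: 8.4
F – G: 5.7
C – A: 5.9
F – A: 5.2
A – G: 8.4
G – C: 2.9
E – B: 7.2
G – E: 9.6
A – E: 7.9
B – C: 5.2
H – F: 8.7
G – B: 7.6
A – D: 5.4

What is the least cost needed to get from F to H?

Settle nodes by increasing distance from F:
F: 0
A: 5.2  (via F)
E: 5.7  (via F)
G: 5.7  (via F)
C: 7.8  (via F)
D: 8.4  (via G)
H: 8.7  (via F)
Shortest route: F → H = 8.7.

8.7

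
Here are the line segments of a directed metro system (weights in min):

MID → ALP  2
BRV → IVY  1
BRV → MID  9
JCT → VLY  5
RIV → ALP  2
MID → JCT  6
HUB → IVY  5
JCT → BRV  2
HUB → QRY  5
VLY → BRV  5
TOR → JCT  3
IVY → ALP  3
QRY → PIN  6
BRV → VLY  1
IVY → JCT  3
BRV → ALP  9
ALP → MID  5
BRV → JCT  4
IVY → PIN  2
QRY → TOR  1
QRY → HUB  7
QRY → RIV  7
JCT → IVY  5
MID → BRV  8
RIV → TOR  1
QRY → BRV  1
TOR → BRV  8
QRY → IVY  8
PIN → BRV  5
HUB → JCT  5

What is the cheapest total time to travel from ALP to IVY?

Running Dijkstra from ALP:
ALP: 0
MID: 5  (via ALP)
JCT: 11  (via MID)
BRV: 13  (via MID)
VLY: 14  (via BRV)
IVY: 14  (via BRV)
Shortest route: ALP → MID → BRV → IVY = 14 min.

14 min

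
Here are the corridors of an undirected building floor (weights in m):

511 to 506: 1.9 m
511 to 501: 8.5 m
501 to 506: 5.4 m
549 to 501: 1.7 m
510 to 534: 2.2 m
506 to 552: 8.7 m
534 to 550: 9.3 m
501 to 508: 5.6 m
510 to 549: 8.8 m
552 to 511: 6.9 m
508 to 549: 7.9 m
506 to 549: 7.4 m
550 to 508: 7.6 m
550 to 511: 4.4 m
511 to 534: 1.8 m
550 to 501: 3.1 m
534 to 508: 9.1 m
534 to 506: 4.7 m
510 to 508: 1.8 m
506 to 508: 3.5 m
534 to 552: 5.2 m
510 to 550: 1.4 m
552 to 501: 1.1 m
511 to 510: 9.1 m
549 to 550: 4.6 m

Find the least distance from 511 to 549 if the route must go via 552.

9.7 m

Shortest 511→552: 511–552 = 6.9
Shortest 552→549: 552–501–549 = 2.8
Total via 552: 6.9 + 2.8 = 9.7 m.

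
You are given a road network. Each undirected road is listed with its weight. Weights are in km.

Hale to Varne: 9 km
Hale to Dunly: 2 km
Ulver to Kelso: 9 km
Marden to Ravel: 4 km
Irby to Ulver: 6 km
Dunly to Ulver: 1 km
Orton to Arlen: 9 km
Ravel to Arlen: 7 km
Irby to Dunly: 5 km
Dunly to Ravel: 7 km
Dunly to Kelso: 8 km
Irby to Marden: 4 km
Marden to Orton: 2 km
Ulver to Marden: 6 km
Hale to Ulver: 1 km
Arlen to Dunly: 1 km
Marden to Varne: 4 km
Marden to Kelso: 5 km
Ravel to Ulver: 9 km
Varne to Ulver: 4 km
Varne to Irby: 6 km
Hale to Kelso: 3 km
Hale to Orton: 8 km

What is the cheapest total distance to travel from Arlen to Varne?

6 km

Candidate routes:
Arlen → Dunly → Hale → Ulver → Varne: 1+2+1+4 = 8
Arlen → Dunly → Irby → Varne: 1+5+6 = 12
Arlen → Dunly → Hale → Varne: 1+2+9 = 12
Arlen → Dunly → Ulver → Varne: 1+1+4 = 6
The minimum is 6 km via Arlen → Dunly → Ulver → Varne.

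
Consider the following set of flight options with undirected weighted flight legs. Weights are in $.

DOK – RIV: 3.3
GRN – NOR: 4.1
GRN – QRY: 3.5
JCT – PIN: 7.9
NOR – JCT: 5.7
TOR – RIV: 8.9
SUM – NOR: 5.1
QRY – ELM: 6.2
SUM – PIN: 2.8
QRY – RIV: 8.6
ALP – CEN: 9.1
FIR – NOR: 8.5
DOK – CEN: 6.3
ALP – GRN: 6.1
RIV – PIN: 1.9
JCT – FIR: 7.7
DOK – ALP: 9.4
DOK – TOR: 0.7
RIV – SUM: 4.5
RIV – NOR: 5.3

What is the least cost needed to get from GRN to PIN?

Shortest distances from GRN:
GRN: 0
QRY: 3.5  (via GRN)
NOR: 4.1  (via GRN)
ALP: 6.1  (via GRN)
SUM: 9.2  (via NOR)
RIV: 9.4  (via NOR)
ELM: 9.7  (via QRY)
JCT: 9.8  (via NOR)
PIN: 11.3  (via RIV)
Shortest route: GRN–NOR–RIV–PIN = $11.3.

$11.3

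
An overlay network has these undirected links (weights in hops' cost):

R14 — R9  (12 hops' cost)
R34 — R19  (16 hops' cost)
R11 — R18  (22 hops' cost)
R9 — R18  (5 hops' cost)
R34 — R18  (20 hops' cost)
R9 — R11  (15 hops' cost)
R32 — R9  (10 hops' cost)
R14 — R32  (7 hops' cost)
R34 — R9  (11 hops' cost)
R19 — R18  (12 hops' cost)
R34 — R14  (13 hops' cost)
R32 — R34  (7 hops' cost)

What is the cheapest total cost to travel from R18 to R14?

Running Dijkstra from R18:
R18: 0
R9: 5  (via R18)
R19: 12  (via R18)
R32: 15  (via R9)
R34: 16  (via R9)
R14: 17  (via R9)
Shortest route: R18–R9–R14 = 17 hops' cost.

17 hops' cost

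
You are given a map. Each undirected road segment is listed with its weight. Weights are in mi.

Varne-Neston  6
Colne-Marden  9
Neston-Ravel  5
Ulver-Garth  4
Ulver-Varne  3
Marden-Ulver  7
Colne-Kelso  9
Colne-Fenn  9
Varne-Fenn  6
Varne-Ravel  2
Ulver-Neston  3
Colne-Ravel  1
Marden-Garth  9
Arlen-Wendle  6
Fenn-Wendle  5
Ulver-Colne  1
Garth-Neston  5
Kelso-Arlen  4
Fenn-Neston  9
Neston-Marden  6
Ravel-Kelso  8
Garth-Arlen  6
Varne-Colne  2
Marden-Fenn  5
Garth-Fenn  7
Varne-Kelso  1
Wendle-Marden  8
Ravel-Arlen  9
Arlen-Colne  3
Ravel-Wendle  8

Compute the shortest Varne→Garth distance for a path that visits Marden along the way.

19 mi

Best Varne to Marden: Varne–Ulver–Marden costing 10
Best Marden to Garth: Marden–Garth costing 9
Total via Marden: 10 + 9 = 19 mi.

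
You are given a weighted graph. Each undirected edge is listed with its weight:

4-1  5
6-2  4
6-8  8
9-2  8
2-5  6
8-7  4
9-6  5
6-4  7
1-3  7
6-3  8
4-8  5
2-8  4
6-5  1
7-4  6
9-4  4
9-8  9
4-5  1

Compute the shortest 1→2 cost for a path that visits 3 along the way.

Shortest 1→3: 1 → 3 = 7
Best 3 to 2: 3 → 6 → 2 costing 12
Total via 3: 7 + 12 = 19.

19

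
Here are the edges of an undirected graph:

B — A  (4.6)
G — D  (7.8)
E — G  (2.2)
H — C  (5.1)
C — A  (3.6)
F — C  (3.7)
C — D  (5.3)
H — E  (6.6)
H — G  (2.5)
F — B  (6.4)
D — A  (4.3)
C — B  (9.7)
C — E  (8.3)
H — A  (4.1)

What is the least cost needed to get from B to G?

Shortest distances from B:
B: 0
A: 4.6  (via B)
F: 6.4  (via B)
C: 8.2  (via A)
H: 8.7  (via A)
D: 8.9  (via A)
G: 11.2  (via H)
Shortest route: B → A → H → G = 11.2.

11.2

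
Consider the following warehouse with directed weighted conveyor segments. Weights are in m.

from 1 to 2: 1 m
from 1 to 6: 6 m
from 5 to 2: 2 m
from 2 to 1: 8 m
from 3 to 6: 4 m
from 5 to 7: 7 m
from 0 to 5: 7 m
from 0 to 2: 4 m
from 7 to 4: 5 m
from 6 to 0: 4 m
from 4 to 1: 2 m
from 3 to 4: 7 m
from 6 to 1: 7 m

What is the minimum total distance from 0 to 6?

18 m

Candidate routes:
0–2–1–6: 4+8+6 = 18
0–5–2–1–6: 7+2+8+6 = 23
The minimum is 18 m via 0–2–1–6.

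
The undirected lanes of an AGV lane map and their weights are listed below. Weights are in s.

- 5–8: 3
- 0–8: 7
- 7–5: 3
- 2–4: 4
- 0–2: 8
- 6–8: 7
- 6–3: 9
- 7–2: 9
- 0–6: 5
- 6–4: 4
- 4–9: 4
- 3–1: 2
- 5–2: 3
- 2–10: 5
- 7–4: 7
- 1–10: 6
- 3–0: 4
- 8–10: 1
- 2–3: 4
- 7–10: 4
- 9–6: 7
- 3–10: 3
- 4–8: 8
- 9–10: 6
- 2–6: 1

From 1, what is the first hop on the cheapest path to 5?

Enumerating some paths:
1 - 3 - 10 - 7 - 5: 2+3+4+3 = 12
1 - 3 - 2 - 5: 2+4+3 = 9
1 - 10 - 8 - 5: 6+1+3 = 10
The minimum is 9 s via 1 - 3 - 2 - 5.
So from 1 the first move is to 3.

3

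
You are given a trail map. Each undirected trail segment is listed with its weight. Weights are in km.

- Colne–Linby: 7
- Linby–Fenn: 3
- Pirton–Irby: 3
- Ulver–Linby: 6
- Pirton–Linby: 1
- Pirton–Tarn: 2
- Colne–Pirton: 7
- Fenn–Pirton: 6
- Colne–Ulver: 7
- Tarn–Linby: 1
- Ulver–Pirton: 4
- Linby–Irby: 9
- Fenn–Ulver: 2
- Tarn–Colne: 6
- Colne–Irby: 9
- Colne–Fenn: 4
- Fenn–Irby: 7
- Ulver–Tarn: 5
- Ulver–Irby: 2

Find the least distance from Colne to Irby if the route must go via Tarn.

Best Colne to Tarn: Colne → Tarn costing 6
Shortest Tarn→Irby: Tarn → Pirton → Irby = 5
Total via Tarn: 6 + 5 = 11 km.

11 km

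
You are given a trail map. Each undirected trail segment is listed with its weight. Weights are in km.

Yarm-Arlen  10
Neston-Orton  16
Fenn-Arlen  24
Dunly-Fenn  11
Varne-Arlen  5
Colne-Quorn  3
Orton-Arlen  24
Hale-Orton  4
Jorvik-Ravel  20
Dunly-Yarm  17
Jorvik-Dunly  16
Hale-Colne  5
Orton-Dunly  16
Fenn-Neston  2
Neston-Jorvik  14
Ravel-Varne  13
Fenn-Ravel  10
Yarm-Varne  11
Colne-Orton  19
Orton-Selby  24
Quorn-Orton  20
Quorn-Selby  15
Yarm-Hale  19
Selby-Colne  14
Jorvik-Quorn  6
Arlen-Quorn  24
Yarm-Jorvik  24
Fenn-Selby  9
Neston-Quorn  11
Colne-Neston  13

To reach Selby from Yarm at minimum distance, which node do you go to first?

Dunly

Enumerating some paths:
Yarm–Hale–Colne–Selby: 19+5+14 = 38
Yarm–Dunly–Fenn–Selby: 17+11+9 = 37
Yarm–Hale–Colne–Quorn–Selby: 19+5+3+15 = 42
Cheapest is Yarm–Dunly–Fenn–Selby at 37 km.
So from Yarm the first move is to Dunly.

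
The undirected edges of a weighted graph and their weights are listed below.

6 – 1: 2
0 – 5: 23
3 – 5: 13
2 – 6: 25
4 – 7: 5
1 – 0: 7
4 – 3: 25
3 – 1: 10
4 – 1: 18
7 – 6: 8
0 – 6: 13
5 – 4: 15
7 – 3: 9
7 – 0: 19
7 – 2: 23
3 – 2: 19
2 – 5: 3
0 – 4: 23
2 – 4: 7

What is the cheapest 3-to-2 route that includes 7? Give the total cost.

Best 3 to 7: 3–7 costing 9
Shortest 7→2: 7–4–2 = 12
Total via 7: 9 + 12 = 21.

21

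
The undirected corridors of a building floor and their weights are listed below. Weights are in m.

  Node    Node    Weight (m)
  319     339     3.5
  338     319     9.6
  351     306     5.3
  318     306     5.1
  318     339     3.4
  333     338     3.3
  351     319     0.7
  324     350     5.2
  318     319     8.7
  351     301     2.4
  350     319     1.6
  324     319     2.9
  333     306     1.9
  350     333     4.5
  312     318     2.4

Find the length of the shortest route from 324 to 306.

8.9 m

Compare a few routes:
324 - 319 - 351 - 306: 2.9+0.7+5.3 = 8.9
324 - 319 - 350 - 333 - 306: 2.9+1.6+4.5+1.9 = 10.9
Cheapest is 324 - 319 - 351 - 306 at 8.9 m.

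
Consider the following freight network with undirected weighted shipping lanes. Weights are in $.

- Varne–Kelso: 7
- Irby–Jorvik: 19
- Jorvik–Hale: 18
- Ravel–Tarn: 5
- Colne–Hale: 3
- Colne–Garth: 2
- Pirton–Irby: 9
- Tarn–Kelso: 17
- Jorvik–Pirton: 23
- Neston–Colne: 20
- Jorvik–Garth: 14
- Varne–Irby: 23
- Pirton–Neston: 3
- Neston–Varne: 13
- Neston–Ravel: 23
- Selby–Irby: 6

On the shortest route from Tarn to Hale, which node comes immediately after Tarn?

Candidate routes:
Tarn–Ravel–Neston–Colne–Hale: 5+23+20+3 = 51
Tarn–Kelso–Varne–Neston–Colne–Hale: 17+7+13+20+3 = 60
The minimum is $51 via Tarn–Ravel–Neston–Colne–Hale.
So from Tarn the first move is to Ravel.

Ravel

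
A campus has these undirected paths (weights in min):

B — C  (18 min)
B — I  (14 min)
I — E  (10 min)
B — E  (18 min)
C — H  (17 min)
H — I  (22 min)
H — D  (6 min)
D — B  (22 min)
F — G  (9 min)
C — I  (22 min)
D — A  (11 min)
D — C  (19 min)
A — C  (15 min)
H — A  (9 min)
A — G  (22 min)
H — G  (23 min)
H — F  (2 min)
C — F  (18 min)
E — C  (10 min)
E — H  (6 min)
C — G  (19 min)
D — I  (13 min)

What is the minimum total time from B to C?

18 min

Settle nodes by increasing distance from B:
B: 0
I: 14  (via B)
C: 18  (via B)
Shortest route: B → C = 18 min.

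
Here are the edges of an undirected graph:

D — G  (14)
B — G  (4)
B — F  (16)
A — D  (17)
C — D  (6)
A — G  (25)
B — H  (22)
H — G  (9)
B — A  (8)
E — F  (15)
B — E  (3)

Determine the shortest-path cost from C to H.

Settle nodes by increasing distance from C:
C: 0
D: 6  (via C)
G: 20  (via D)
A: 23  (via D)
B: 24  (via G)
E: 27  (via B)
H: 29  (via G)
Shortest route: C → D → G → H = 29.

29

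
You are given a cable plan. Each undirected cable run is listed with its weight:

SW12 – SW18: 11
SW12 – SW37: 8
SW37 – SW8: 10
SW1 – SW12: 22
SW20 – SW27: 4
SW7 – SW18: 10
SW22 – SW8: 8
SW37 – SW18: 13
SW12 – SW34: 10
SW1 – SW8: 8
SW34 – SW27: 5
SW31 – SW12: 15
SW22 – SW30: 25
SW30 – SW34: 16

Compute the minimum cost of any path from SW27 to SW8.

Enumerating some paths:
SW27 → SW34 → SW12 → SW37 → SW8: 5+10+8+10 = 33
SW27 → SW34 → SW12 → SW1 → SW8: 5+10+22+8 = 45
SW27 → SW34 → SW30 → SW22 → SW8: 5+16+25+8 = 54
SW27 → SW34 → SW12 → SW18 → SW37 → SW8: 5+10+11+13+10 = 49
The minimum is 33 via SW27 → SW34 → SW12 → SW37 → SW8.

33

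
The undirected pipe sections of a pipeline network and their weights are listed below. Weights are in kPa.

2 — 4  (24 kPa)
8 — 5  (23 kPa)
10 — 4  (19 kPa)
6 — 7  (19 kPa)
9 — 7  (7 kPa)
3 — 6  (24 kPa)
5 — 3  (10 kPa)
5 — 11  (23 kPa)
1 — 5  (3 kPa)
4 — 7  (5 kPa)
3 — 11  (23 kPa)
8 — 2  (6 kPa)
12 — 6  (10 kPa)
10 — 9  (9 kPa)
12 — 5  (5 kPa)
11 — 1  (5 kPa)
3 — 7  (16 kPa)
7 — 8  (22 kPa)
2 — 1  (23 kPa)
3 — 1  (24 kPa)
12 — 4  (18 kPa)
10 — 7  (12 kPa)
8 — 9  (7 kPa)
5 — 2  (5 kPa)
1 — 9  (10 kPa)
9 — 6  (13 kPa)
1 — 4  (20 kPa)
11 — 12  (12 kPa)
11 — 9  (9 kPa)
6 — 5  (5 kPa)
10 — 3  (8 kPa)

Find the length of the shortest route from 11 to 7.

16 kPa

Running Dijkstra from 11:
11: 0
1: 5  (via 11)
5: 8  (via 1)
9: 9  (via 11)
12: 12  (via 11)
2: 13  (via 5)
6: 13  (via 5)
7: 16  (via 9)
Shortest route: 11–9–7 = 16 kPa.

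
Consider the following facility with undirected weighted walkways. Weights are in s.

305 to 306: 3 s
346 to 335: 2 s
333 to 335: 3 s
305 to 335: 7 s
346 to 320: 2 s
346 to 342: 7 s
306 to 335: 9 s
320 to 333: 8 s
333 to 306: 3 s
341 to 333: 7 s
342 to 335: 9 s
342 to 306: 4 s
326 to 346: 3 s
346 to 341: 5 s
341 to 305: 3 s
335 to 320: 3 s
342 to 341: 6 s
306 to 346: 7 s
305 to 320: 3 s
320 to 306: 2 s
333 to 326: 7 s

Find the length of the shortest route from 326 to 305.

8 s

Enumerating some paths:
326 → 346 → 320 → 306 → 305: 3+2+2+3 = 10
326 → 346 → 320 → 305: 3+2+3 = 8
The minimum is 8 s via 326 → 346 → 320 → 305.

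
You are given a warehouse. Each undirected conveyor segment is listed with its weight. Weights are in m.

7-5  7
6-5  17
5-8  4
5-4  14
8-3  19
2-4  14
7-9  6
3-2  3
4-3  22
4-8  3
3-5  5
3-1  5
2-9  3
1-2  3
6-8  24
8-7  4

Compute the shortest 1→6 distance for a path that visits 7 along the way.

36 m

Shortest 1→7: 1 → 2 → 9 → 7 = 12
Best 7 to 6: 7 → 5 → 6 costing 24
Total via 7: 12 + 24 = 36 m.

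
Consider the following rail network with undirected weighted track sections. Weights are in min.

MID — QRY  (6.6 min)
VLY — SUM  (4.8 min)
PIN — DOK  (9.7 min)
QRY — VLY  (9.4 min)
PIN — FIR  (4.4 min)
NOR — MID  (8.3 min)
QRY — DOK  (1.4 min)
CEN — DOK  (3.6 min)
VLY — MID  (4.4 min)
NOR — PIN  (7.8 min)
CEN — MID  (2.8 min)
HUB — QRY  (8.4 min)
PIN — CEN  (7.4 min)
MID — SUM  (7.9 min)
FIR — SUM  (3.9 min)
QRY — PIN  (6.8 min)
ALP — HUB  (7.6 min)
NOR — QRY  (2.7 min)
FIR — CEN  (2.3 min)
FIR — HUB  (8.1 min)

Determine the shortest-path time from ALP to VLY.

Candidate routes:
ALP - HUB - FIR - SUM - VLY: 7.6+8.1+3.9+4.8 = 24.4
ALP - HUB - QRY - VLY: 7.6+8.4+9.4 = 25.4
ALP - HUB - FIR - CEN - MID - VLY: 7.6+8.1+2.3+2.8+4.4 = 25.2
Cheapest is ALP - HUB - FIR - SUM - VLY at 24.4 min.

24.4 min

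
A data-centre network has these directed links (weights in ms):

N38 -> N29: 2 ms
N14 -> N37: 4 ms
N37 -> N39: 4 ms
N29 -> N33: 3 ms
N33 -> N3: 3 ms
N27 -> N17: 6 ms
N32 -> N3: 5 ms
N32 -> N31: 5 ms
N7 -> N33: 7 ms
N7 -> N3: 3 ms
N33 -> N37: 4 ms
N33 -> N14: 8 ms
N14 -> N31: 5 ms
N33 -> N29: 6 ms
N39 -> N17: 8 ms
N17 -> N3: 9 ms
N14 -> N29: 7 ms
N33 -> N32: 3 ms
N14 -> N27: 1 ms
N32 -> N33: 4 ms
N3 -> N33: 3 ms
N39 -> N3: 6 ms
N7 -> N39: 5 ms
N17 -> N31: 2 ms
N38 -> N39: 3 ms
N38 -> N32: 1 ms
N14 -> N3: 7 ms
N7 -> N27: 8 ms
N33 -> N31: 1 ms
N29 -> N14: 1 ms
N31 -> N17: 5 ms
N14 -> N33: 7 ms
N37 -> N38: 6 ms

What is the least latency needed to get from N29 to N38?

11 ms

Compare a few routes:
N29–N14–N37–N38: 1+4+6 = 11
N29–N33–N37–N38: 3+4+6 = 13
Cheapest is N29–N14–N37–N38 at 11 ms.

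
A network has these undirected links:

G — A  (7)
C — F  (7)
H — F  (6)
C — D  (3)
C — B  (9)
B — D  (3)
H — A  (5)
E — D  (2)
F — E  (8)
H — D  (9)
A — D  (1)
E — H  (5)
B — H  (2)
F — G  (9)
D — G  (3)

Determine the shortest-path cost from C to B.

Running Dijkstra from C:
C: 0
D: 3  (via C)
A: 4  (via D)
E: 5  (via D)
B: 6  (via D)
Shortest route: C → D → B = 6.

6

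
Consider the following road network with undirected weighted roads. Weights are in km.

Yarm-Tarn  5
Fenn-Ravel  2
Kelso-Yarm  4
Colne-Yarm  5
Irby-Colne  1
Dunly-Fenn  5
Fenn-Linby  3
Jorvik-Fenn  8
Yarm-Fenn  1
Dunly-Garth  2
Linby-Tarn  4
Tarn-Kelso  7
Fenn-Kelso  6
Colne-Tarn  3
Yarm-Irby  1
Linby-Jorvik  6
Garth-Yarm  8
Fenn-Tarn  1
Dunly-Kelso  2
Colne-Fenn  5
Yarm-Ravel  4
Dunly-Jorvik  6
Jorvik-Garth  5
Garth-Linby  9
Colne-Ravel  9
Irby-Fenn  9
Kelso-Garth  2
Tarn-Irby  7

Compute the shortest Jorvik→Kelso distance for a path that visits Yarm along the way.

Shortest Jorvik→Yarm: Jorvik–Fenn–Yarm = 9
Shortest Yarm→Kelso: Yarm–Kelso = 4
Total via Yarm: 9 + 4 = 13 km.

13 km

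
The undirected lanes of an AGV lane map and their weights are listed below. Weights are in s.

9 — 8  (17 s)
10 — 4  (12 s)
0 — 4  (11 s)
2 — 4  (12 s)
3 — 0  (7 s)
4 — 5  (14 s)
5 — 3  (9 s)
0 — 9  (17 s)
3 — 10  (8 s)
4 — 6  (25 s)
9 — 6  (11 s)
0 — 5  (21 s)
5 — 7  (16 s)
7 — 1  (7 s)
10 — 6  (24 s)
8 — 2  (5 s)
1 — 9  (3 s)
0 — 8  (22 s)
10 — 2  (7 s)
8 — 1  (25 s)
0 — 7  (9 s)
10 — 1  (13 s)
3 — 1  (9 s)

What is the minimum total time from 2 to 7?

Candidate routes:
2–10–3–0–7: 7+8+7+9 = 31
2–10–1–7: 7+13+7 = 27
Cheapest is 2–10–1–7 at 27 s.

27 s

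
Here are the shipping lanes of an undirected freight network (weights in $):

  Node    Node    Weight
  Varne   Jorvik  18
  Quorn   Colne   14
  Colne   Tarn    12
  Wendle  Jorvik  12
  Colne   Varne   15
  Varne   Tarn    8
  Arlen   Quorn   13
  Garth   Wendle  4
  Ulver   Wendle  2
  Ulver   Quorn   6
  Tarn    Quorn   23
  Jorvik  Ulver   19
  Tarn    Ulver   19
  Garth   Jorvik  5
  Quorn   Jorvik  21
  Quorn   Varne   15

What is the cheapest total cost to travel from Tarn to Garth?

Candidate routes:
Tarn–Quorn–Ulver–Wendle–Garth: 23+6+2+4 = 35
Tarn–Ulver–Wendle–Garth: 19+2+4 = 25
Tarn–Varne–Quorn–Ulver–Wendle–Garth: 8+15+6+2+4 = 35
Tarn–Varne–Jorvik–Garth: 8+18+5 = 31
Cheapest is Tarn–Ulver–Wendle–Garth at $25.

$25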